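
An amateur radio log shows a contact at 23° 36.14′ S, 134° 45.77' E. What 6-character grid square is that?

Offset from 180°W / 90°S: lon 314.7628°, lat 66.3977°.
Field (20°×10°, letters A–R): lon ⌊314.7628/20⌋ = 15 → P; lat ⌊66.3977/10⌋ = 6 → G.
Square (2°×1°, digits 0–9): lon ⌊14.7628/2⌋ = 7; lat ⌊6.3977/1⌋ = 6.
Subsquare (5′×2.5′, letters a–x): lon ⌊0.7628/0.0833333⌋ = 9 → j; lat ⌊0.3977/0.0416667⌋ = 9 → j.

PG76jj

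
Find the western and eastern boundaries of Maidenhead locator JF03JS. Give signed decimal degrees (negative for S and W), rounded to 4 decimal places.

0.7500, 0.8333

Field J=9, F=5: +9·20° lon, +5·10° lat → SW at lon 0°, lat -40°.
Square 0, 3: +0·2° lon, +3·1° lat → SW at lon 0°, lat -37°.
Subsquare j=9, s=18: +9·0.0833333° lon, +18·0.0416667° lat → SW at lon 0.75°, lat -36.25°.
Cell spans 0.0833333° lon × 0.0416667° lat.
west 0.7500, east 0.8333.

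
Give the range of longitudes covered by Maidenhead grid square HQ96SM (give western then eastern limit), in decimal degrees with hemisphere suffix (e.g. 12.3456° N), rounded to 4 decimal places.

20.5000° W, 20.4167° W

Field H=7, Q=16: +7·20° lon, +16·10° lat → SW at lon -40°, lat 70°.
Square 9, 6: +9·2° lon, +6·1° lat → SW at lon -22°, lat 76°.
Subsquare s=18, m=12: +18·0.0833333° lon, +12·0.0416667° lat → SW at lon -20.5°, lat 76.5°.
Cell spans 0.0833333° lon × 0.0416667° lat.
west 20.5000° W, east 20.4167° W.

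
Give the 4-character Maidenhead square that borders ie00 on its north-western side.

HE91

Longitude square 0; −1 → -1, wraps to 9, carry into field.
Longitude field I = 8; −1 → 7 = H.
Latitude square 0; +1 → 1.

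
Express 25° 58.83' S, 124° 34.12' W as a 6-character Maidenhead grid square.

CG74ra

Shift to the Maidenhead origin (180°W, 90°S): lon 55.4313, lat 64.0195.
Field: 55.4313/20 → 2 → C, 64.0195/10 → 6 → G; chars CG.
Square: 15.4313/2 → 7, 4.0195/1 → 4; chars 74.
Subsquare: 1.4313/0.0833333 → 17 → r, 0.0195/0.0416667 → 0 → a; chars ra.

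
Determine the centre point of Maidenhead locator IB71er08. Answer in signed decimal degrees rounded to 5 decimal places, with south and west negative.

-78.25625, -5.66250

Field I=8, B=1: +8·20° lon, +1·10° lat → SW at lon -20°, lat -80°.
Square 7, 1: +7·2° lon, +1·1° lat → SW at lon -6°, lat -79°.
Subsquare e=4, r=17: +4·0.0833333° lon, +17·0.0416667° lat → SW at lon -5.66667°, lat -78.2917°.
Extended square 0, 8: +0·0.00833333° lon, +8·0.00416667° lat → SW at lon -5.66667°, lat -78.2583°.
Cell spans 0.00833333° lon × 0.00416667° lat. Centre is SW corner plus half of each.
latitude -78.25625, longitude -5.66250.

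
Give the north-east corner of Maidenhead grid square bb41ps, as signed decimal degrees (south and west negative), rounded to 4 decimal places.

-78.2083, -150.6667

Field B=1, B=1: +1·20° lon, +1·10° lat → SW at lon -160°, lat -80°.
Square 4, 1: +4·2° lon, +1·1° lat → SW at lon -152°, lat -79°.
Subsquare p=15, s=18: +15·0.0833333° lon, +18·0.0416667° lat → SW at lon -150.75°, lat -78.25°.
Cell spans 0.0833333° lon × 0.0416667° lat. NE corner is SW corner plus one full cell.
latitude -78.2083, longitude -150.6667.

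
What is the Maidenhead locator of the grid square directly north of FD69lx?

Latitude subsquare x = 23; +1 → 24, wraps to 0 = a, carry into square.
Latitude square 9; +1 → 10, wraps to 0, carry into field.
Latitude field D = 3; +1 → 4 = E.
The longitude characters are unchanged.

FE60la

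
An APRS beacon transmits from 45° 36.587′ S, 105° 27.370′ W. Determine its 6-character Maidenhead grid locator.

DE74gj

Shift to the Maidenhead origin (180°W, 90°S): lon 74.5438, lat 44.3902.
Field: lon ⌊74.5438/20⌋ = 3 → D; lat ⌊44.3902/10⌋ = 4 → E.
Square: lon ⌊14.5438/2⌋ = 7; lat ⌊4.3902/1⌋ = 4.
Subsquare: lon ⌊0.5438/0.0833333⌋ = 6 → g; lat ⌊0.3902/0.0416667⌋ = 9 → j.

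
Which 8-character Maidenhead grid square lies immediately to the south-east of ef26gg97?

Longitude extended square 9; +1 → 10, wraps to 0, carry into subsquare.
Longitude subsquare g = 6; +1 → 7 = h.
Latitude extended square 7; −1 → 6.

EF26hg06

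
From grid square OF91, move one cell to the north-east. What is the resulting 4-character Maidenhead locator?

Longitude square 9; +1 → 10, wraps to 0, carry into field.
Longitude field O = 14; +1 → 15 = P.
Latitude square 1; +1 → 2.

PF02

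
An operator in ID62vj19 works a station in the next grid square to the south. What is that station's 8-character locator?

ID62vj18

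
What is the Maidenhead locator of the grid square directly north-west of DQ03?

CQ94

Longitude square 0; −1 → -1, wraps to 9, carry into field.
Longitude field D = 3; −1 → 2 = C.
Latitude square 3; +1 → 4.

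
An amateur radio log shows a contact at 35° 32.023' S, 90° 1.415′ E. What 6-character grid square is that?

Shift to the Maidenhead origin (180°W, 90°S): lon 270.0236, lat 54.4663.
Field: lon ⌊270.0236/20⌋ = 13 → N; lat ⌊54.4663/10⌋ = 5 → F.
Square: lon ⌊10.0236/2⌋ = 5; lat ⌊4.4663/1⌋ = 4.
Subsquare: lon ⌊0.0236/0.0833333⌋ = 0 → a; lat ⌊0.4663/0.0416667⌋ = 11 → l.

NF54al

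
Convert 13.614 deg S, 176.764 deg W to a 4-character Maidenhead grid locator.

Add 180° to longitude and 90° to latitude: 3.24, 76.39.
Field: 3.24/20 → 0 → A, 76.39/10 → 7 → H; chars AH.
Square: 3.24/2 → 1, 6.39/1 → 6; chars 16.

AH16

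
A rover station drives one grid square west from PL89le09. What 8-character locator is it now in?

PL89ke99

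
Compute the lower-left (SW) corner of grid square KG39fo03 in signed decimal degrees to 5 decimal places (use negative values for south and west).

-20.40417, 26.41667

Field K=10, G=6: +10·20° lon, +6·10° lat → SW at lon 20°, lat -30°.
Square 3, 9: +3·2° lon, +9·1° lat → SW at lon 26°, lat -21°.
Subsquare f=5, o=14: +5·0.0833333° lon, +14·0.0416667° lat → SW at lon 26.4167°, lat -20.4167°.
Extended square 0, 3: +0·0.00833333° lon, +3·0.00416667° lat → SW at lon 26.4167°, lat -20.4042°.
latitude -20.40417, longitude 26.41667.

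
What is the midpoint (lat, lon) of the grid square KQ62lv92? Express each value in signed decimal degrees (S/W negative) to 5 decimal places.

Field K=10, Q=16: +10·20° lon, +16·10° lat → SW at lon 20°, lat 70°.
Square 6, 2: +6·2° lon, +2·1° lat → SW at lon 32°, lat 72°.
Subsquare l=11, v=21: +11·0.0833333° lon, +21·0.0416667° lat → SW at lon 32.9167°, lat 72.875°.
Extended square 9, 2: +9·0.00833333° lon, +2·0.00416667° lat → SW at lon 32.9917°, lat 72.8833°.
Cell spans 0.00833333° lon × 0.00416667° lat. Centre is SW corner plus half of each.
latitude 72.88542, longitude 32.99583.

72.88542, 32.99583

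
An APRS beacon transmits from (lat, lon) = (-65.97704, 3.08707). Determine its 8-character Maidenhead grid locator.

Offset from 180°W / 90°S: lon 183.08707°, lat 24.02296°.
Field: lon ⌊183.08707/20⌋ = 9 → J; lat ⌊24.02296/10⌋ = 2 → C.
Square: lon ⌊3.08707/2⌋ = 1; lat ⌊4.02296/1⌋ = 4.
Subsquare: lon ⌊1.08707/0.0833333⌋ = 13 → n; lat ⌊0.02296/0.0416667⌋ = 0 → a.
Extended square: lon ⌊0.00374/0.00833333⌋ = 0; lat ⌊0.02296/0.00416667⌋ = 5.

JC14na05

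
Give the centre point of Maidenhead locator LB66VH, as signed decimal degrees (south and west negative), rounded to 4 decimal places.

Field L=11, B=1: +11·20° lon, +1·10° lat → SW at lon 40°, lat -80°.
Square 6, 6: +6·2° lon, +6·1° lat → SW at lon 52°, lat -74°.
Subsquare v=21, h=7: +21·0.0833333° lon, +7·0.0416667° lat → SW at lon 53.75°, lat -73.7083°.
Cell spans 0.0833333° lon × 0.0416667° lat. Centre is SW corner plus half of each.
latitude -73.6875, longitude 53.7917.

-73.6875, 53.7917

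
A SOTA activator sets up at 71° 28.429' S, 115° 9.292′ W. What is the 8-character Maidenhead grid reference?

DB28km16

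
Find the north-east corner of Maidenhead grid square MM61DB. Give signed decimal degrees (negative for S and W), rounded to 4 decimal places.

Field M=12, M=12: +12·20° lon, +12·10° lat → SW at lon 60°, lat 30°.
Square 6, 1: +6·2° lon, +1·1° lat → SW at lon 72°, lat 31°.
Subsquare d=3, b=1: +3·0.0833333° lon, +1·0.0416667° lat → SW at lon 72.25°, lat 31.0417°.
Cell spans 0.0833333° lon × 0.0416667° lat. NE corner is SW corner plus one full cell.
latitude 31.0833, longitude 72.3333.

31.0833, 72.3333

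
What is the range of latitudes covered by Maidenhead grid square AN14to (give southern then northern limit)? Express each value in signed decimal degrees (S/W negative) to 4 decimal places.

44.5833, 44.6250

Field A=0, N=13: +0·20° lon, +13·10° lat → SW at lon -180°, lat 40°.
Square 1, 4: +1·2° lon, +4·1° lat → SW at lon -178°, lat 44°.
Subsquare t=19, o=14: +19·0.0833333° lon, +14·0.0416667° lat → SW at lon -176.417°, lat 44.5833°.
Cell spans 0.0833333° lon × 0.0416667° lat.
south 44.5833, north 44.6250.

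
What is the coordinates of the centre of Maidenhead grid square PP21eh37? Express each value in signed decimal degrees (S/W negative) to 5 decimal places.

61.32292, 124.36250

Field P=15, P=15: +15·20° lon, +15·10° lat → SW at lon 120°, lat 60°.
Square 2, 1: +2·2° lon, +1·1° lat → SW at lon 124°, lat 61°.
Subsquare e=4, h=7: +4·0.0833333° lon, +7·0.0416667° lat → SW at lon 124.333°, lat 61.2917°.
Extended square 3, 7: +3·0.00833333° lon, +7·0.00416667° lat → SW at lon 124.358°, lat 61.3208°.
Cell spans 0.00833333° lon × 0.00416667° lat. Centre is SW corner plus half of each.
latitude 61.32292, longitude 124.36250.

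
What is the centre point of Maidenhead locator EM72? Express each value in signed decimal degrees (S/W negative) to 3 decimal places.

32.500, -85.000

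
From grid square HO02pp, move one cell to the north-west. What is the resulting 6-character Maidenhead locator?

HO02oq

Longitude subsquare p = 15; −1 → 14 = o.
Latitude subsquare p = 15; +1 → 16 = q.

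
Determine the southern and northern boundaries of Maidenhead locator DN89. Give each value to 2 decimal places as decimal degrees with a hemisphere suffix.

Field D=3, N=13: +3·20° lon, +13·10° lat → SW at lon -120°, lat 40°.
Square 8, 9: +8·2° lon, +9·1° lat → SW at lon -104°, lat 49°.
Cell spans 2° lon × 1° lat.
south 49.00° N, north 50.00° N.

49.00° N, 50.00° N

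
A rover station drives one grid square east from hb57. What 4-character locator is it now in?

HB67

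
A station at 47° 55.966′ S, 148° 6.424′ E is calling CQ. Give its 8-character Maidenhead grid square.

QE42bb26

Add 180° to longitude and 90° to latitude: 328.10707, 42.06723.
Field: lon ⌊328.10707/20⌋ = 16 → Q; lat ⌊42.06723/10⌋ = 4 → E.
Square: lon ⌊8.10707/2⌋ = 4; lat ⌊2.06723/1⌋ = 2.
Subsquare: lon ⌊0.10707/0.0833333⌋ = 1 → b; lat ⌊0.06723/0.0416667⌋ = 1 → b.
Extended square: lon ⌊0.02373/0.00833333⌋ = 2; lat ⌊0.02557/0.00416667⌋ = 6.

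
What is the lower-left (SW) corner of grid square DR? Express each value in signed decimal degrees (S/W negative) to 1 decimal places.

80.0, -120.0

Field D=3, R=17: +3·20° lon, +17·10° lat → SW at lon -120°, lat 80°.
latitude 80.0, longitude -120.0.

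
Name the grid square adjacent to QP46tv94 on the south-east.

Longitude extended square 9; +1 → 10, wraps to 0, carry into subsquare.
Longitude subsquare t = 19; +1 → 20 = u.
Latitude extended square 4; −1 → 3.

QP46uv03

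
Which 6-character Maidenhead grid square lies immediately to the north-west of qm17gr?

QM17fs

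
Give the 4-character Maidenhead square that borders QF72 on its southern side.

Latitude square 2; −1 → 1.
The longitude characters are unchanged.

QF71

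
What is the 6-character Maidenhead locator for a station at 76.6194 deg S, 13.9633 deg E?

JB63xj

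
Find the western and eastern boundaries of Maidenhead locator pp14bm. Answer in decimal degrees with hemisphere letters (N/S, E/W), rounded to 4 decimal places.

Field P=15, P=15: +15·20° lon, +15·10° lat → SW at lon 120°, lat 60°.
Square 1, 4: +1·2° lon, +4·1° lat → SW at lon 122°, lat 64°.
Subsquare b=1, m=12: +1·0.0833333° lon, +12·0.0416667° lat → SW at lon 122.083°, lat 64.5°.
Cell spans 0.0833333° lon × 0.0416667° lat.
west 122.0833° E, east 122.1667° E.

122.0833° E, 122.1667° E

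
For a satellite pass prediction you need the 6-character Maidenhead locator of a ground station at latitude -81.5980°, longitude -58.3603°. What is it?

Offset from 180°W / 90°S: lon 121.6397°, lat 8.4020°.
Field (20°×10°, letters A–R): lon ⌊121.6397/20⌋ = 6 → G; lat ⌊8.4020/10⌋ = 0 → A.
Square (2°×1°, digits 0–9): lon ⌊1.6397/2⌋ = 0; lat ⌊8.4020/1⌋ = 8.
Subsquare (5′×2.5′, letters a–x): lon ⌊1.6397/0.0833333⌋ = 19 → t; lat ⌊0.4020/0.0416667⌋ = 9 → j.

GA08tj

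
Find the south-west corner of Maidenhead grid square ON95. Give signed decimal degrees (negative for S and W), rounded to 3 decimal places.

45.000, 118.000

Field O=14, N=13: +14·20° lon, +13·10° lat → SW at lon 100°, lat 40°.
Square 9, 5: +9·2° lon, +5·1° lat → SW at lon 118°, lat 45°.
latitude 45.000, longitude 118.000.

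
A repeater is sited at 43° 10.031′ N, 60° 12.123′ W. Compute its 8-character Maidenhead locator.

FN93ve50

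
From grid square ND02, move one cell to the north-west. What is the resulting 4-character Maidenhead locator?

Longitude square 0; −1 → -1, wraps to 9, carry into field.
Longitude field N = 13; −1 → 12 = M.
Latitude square 2; +1 → 3.

MD93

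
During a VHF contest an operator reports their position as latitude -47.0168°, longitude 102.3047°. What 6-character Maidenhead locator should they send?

OE12dx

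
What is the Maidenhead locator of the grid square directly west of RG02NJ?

RG02mj

Longitude subsquare n = 13; −1 → 12 = m.
The latitude characters are unchanged.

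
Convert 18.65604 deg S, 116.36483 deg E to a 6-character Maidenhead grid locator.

Offset from 180°W / 90°S: lon 296.3648°, lat 71.3440°.
Field: 296.3648/20 → 14 → O, 71.3440/10 → 7 → H; chars OH.
Square: 16.3648/2 → 8, 1.3440/1 → 1; chars 81.
Subsquare: 0.3648/0.0833333 → 4 → e, 0.3440/0.0416667 → 8 → i; chars ei.

OH81ei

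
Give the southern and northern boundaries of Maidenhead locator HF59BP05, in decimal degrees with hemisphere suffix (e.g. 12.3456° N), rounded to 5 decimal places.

Field H=7, F=5: +7·20° lon, +5·10° lat → SW at lon -40°, lat -40°.
Square 5, 9: +5·2° lon, +9·1° lat → SW at lon -30°, lat -31°.
Subsquare b=1, p=15: +1·0.0833333° lon, +15·0.0416667° lat → SW at lon -29.9167°, lat -30.375°.
Extended square 0, 5: +0·0.00833333° lon, +5·0.00416667° lat → SW at lon -29.9167°, lat -30.3542°.
Cell spans 0.00833333° lon × 0.00416667° lat.
south 30.35417° S, north 30.35000° S.

30.35417° S, 30.35000° S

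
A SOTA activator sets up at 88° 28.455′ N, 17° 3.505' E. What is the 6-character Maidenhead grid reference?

Shift to the Maidenhead origin (180°W, 90°S): lon 197.0584, lat 178.4742.
Field: 197.0584/20 → 9 → J, 178.4742/10 → 17 → R; chars JR.
Square: 17.0584/2 → 8, 8.4742/1 → 8; chars 88.
Subsquare: 1.0584/0.0833333 → 12 → m, 0.4742/0.0416667 → 11 → l; chars ml.

JR88ml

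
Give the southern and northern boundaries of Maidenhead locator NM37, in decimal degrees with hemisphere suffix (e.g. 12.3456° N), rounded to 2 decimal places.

37.00° N, 38.00° N

Field N=13, M=12: +13·20° lon, +12·10° lat → SW at lon 80°, lat 30°.
Square 3, 7: +3·2° lon, +7·1° lat → SW at lon 86°, lat 37°.
Cell spans 2° lon × 1° lat.
south 37.00° N, north 38.00° N.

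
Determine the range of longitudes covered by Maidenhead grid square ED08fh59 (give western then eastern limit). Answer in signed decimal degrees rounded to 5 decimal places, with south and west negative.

Field E=4, D=3: +4·20° lon, +3·10° lat → SW at lon -100°, lat -60°.
Square 0, 8: +0·2° lon, +8·1° lat → SW at lon -100°, lat -52°.
Subsquare f=5, h=7: +5·0.0833333° lon, +7·0.0416667° lat → SW at lon -99.5833°, lat -51.7083°.
Extended square 5, 9: +5·0.00833333° lon, +9·0.00416667° lat → SW at lon -99.5417°, lat -51.6708°.
Cell spans 0.00833333° lon × 0.00416667° lat.
west -99.54167, east -99.53333.

-99.54167, -99.53333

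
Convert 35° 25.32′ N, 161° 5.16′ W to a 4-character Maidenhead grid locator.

Shift to the Maidenhead origin (180°W, 90°S): lon 18.91, lat 125.42.
Field: lon ⌊18.91/20⌋ = 0 → A; lat ⌊125.42/10⌋ = 12 → M.
Square: lon ⌊18.91/2⌋ = 9; lat ⌊5.42/1⌋ = 5.

AM95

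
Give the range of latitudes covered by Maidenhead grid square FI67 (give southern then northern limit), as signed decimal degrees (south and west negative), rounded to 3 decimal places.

Field F=5, I=8: +5·20° lon, +8·10° lat → SW at lon -80°, lat -10°.
Square 6, 7: +6·2° lon, +7·1° lat → SW at lon -68°, lat -3°.
Cell spans 2° lon × 1° lat.
south -3.000, north -2.000.

-3.000, -2.000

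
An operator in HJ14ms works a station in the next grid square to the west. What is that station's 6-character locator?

HJ14ls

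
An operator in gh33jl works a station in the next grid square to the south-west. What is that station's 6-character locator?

GH33ik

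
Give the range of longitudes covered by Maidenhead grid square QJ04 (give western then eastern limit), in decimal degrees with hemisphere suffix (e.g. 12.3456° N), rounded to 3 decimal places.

140.000° E, 142.000° E

Field Q=16, J=9: +16·20° lon, +9·10° lat → SW at lon 140°, lat 0°.
Square 0, 4: +0·2° lon, +4·1° lat → SW at lon 140°, lat 4°.
Cell spans 2° lon × 1° lat.
west 140.000° E, east 142.000° E.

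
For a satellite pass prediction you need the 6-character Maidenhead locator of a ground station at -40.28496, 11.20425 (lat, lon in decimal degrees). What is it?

Add 180° to longitude and 90° to latitude: 191.2043, 49.7150.
Field (20°×10°, letters A–R): lon ⌊191.2043/20⌋ = 9 → J; lat ⌊49.7150/10⌋ = 4 → E.
Square (2°×1°, digits 0–9): lon ⌊11.2043/2⌋ = 5; lat ⌊9.7150/1⌋ = 9.
Subsquare (5′×2.5′, letters a–x): lon ⌊1.2043/0.0833333⌋ = 14 → o; lat ⌊0.7150/0.0416667⌋ = 17 → r.

JE59or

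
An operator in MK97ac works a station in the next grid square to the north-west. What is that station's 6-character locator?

Longitude subsquare a = 0; −1 → -1, wraps to 23 = x, carry into square.
Longitude square 9; −1 → 8.
Latitude subsquare c = 2; +1 → 3 = d.

MK87xd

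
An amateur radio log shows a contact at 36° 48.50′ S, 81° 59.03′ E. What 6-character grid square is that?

NF03xe

Add 180° to longitude and 90° to latitude: 261.9838, 53.1917.
Field (20°×10°, letters A–R): 261.9838/20 → 13 → N, 53.1917/10 → 5 → F; chars NF.
Square (2°×1°, digits 0–9): 1.9838/2 → 0, 3.1917/1 → 3; chars 03.
Subsquare (5′×2.5′, letters a–x): 1.9838/0.0833333 → 23 → x, 0.1917/0.0416667 → 4 → e; chars xe.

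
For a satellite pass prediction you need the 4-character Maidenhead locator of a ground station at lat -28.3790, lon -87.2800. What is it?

Offset from 180°W / 90°S: lon 92.72°, lat 61.62°.
Field (20°×10°, letters A–R): 92.72/20 → 4 → E, 61.62/10 → 6 → G; chars EG.
Square (2°×1°, digits 0–9): 12.72/2 → 6, 1.62/1 → 1; chars 61.

EG61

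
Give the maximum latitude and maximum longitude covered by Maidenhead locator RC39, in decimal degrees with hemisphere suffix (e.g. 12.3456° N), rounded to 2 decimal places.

60.00° S, 168.00° E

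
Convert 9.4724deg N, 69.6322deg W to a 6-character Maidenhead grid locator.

Offset from 180°W / 90°S: lon 110.3678°, lat 99.4724°.
Field: lon ⌊110.3678/20⌋ = 5 → F; lat ⌊99.4724/10⌋ = 9 → J.
Square: lon ⌊10.3678/2⌋ = 5; lat ⌊9.4724/1⌋ = 9.
Subsquare: lon ⌊0.3678/0.0833333⌋ = 4 → e; lat ⌊0.4724/0.0416667⌋ = 11 → l.

FJ59el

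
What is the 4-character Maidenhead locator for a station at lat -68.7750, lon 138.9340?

Shift to the Maidenhead origin (180°W, 90°S): lon 318.93, lat 21.22.
Field (20°×10°, letters A–R): 318.93/20 → 15 → P, 21.22/10 → 2 → C; chars PC.
Square (2°×1°, digits 0–9): 18.93/2 → 9, 1.22/1 → 1; chars 91.

PC91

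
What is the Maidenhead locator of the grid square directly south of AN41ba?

AN40bx

Latitude subsquare a = 0; −1 → -1, wraps to 23 = x, carry into square.
Latitude square 1; −1 → 0.
The longitude characters are unchanged.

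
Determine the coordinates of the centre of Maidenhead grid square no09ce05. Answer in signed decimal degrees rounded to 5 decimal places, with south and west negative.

59.18958, 80.17083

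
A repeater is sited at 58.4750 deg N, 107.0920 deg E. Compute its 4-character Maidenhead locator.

Shift to the Maidenhead origin (180°W, 90°S): lon 287.09, lat 148.47.
Field (20°×10°, letters A–R): 287.09/20 → 14 → O, 148.47/10 → 14 → O; chars OO.
Square (2°×1°, digits 0–9): 7.09/2 → 3, 8.47/1 → 8; chars 38.

OO38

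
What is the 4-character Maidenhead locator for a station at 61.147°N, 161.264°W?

AP91

Offset from 180°W / 90°S: lon 18.74°, lat 151.15°.
Field: lon ⌊18.74/20⌋ = 0 → A; lat ⌊151.15/10⌋ = 15 → P.
Square: lon ⌊18.74/2⌋ = 9; lat ⌊1.15/1⌋ = 1.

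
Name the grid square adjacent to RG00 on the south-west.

Longitude square 0; −1 → -1, wraps to 9, carry into field.
Longitude field R = 17; −1 → 16 = Q.
Latitude square 0; −1 → -1, wraps to 9, carry into field.
Latitude field G = 6; −1 → 5 = F.

QF99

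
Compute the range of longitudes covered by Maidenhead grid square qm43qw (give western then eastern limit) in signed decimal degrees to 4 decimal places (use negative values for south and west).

149.3333, 149.4167

Field Q=16, M=12: +16·20° lon, +12·10° lat → SW at lon 140°, lat 30°.
Square 4, 3: +4·2° lon, +3·1° lat → SW at lon 148°, lat 33°.
Subsquare q=16, w=22: +16·0.0833333° lon, +22·0.0416667° lat → SW at lon 149.333°, lat 33.9167°.
Cell spans 0.0833333° lon × 0.0416667° lat.
west 149.3333, east 149.4167.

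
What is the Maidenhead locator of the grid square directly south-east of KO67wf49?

Longitude extended square 4; +1 → 5.
Latitude extended square 9; −1 → 8.

KO67wf58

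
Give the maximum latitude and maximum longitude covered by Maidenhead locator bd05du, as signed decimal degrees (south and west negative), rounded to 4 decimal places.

Field B=1, D=3: +1·20° lon, +3·10° lat → SW at lon -160°, lat -60°.
Square 0, 5: +0·2° lon, +5·1° lat → SW at lon -160°, lat -55°.
Subsquare d=3, u=20: +3·0.0833333° lon, +20·0.0416667° lat → SW at lon -159.75°, lat -54.1667°.
Cell spans 0.0833333° lon × 0.0416667° lat. NE corner is SW corner plus one full cell.
latitude -54.1250, longitude -159.6667.

-54.1250, -159.6667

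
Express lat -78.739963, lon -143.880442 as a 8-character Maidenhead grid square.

BB81bg42

Offset from 180°W / 90°S: lon 36.11956°, lat 11.26004°.
Field: lon ⌊36.11956/20⌋ = 1 → B; lat ⌊11.26004/10⌋ = 1 → B.
Square: lon ⌊16.11956/2⌋ = 8; lat ⌊1.26004/1⌋ = 1.
Subsquare: lon ⌊0.11956/0.0833333⌋ = 1 → b; lat ⌊0.26004/0.0416667⌋ = 6 → g.
Extended square: lon ⌊0.03622/0.00833333⌋ = 4; lat ⌊0.01004/0.00416667⌋ = 2.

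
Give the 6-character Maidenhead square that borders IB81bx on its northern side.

Latitude subsquare x = 23; +1 → 24, wraps to 0 = a, carry into square.
Latitude square 1; +1 → 2.
The longitude characters are unchanged.

IB82ba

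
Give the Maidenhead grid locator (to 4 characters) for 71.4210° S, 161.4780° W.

AB98

Add 180° to longitude and 90° to latitude: 18.52, 18.58.
Field: 18.52/20 → 0 → A, 18.58/10 → 1 → B; chars AB.
Square: 18.52/2 → 9, 8.58/1 → 8; chars 98.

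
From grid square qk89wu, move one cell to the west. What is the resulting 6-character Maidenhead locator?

Longitude subsquare w = 22; −1 → 21 = v.
The latitude characters are unchanged.

QK89vu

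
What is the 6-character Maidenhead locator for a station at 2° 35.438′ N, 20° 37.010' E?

Shift to the Maidenhead origin (180°W, 90°S): lon 200.6168, lat 92.5906.
Field: 200.6168/20 → 10 → K, 92.5906/10 → 9 → J; chars KJ.
Square: 0.6168/2 → 0, 2.5906/1 → 2; chars 02.
Subsquare: 0.6168/0.0833333 → 7 → h, 0.5906/0.0416667 → 14 → o; chars ho.

KJ02ho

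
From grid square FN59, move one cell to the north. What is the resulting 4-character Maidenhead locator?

Latitude square 9; +1 → 10, wraps to 0, carry into field.
Latitude field N = 13; +1 → 14 = O.
The longitude characters are unchanged.

FO50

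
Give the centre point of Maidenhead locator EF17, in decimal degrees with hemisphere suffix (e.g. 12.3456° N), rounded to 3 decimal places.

Field E=4, F=5: +4·20° lon, +5·10° lat → SW at lon -100°, lat -40°.
Square 1, 7: +1·2° lon, +7·1° lat → SW at lon -98°, lat -33°.
Cell spans 2° lon × 1° lat. Centre is SW corner plus half of each.
latitude 32.500° S, longitude 97.000° W.

32.500° S, 97.000° W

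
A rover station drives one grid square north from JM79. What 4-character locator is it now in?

JN70

Latitude square 9; +1 → 10, wraps to 0, carry into field.
Latitude field M = 12; +1 → 13 = N.
The longitude characters are unchanged.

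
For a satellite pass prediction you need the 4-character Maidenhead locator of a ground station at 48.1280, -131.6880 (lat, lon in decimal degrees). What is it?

CN48

Offset from 180°W / 90°S: lon 48.31°, lat 138.13°.
Field: 48.31/20 → 2 → C, 138.13/10 → 13 → N; chars CN.
Square: 8.31/2 → 4, 8.13/1 → 8; chars 48.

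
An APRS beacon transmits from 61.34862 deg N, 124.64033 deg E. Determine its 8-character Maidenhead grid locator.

PP21hi63

Shift to the Maidenhead origin (180°W, 90°S): lon 304.64033, lat 151.34862.
Field: lon ⌊304.64033/20⌋ = 15 → P; lat ⌊151.34862/10⌋ = 15 → P.
Square: lon ⌊4.64033/2⌋ = 2; lat ⌊1.34862/1⌋ = 1.
Subsquare: lon ⌊0.64033/0.0833333⌋ = 7 → h; lat ⌊0.34862/0.0416667⌋ = 8 → i.
Extended square: lon ⌊0.05700/0.00833333⌋ = 6; lat ⌊0.01529/0.00416667⌋ = 3.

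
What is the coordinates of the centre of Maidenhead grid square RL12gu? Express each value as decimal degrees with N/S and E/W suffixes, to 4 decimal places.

22.8542° N, 162.5417° E

Field R=17, L=11: +17·20° lon, +11·10° lat → SW at lon 160°, lat 20°.
Square 1, 2: +1·2° lon, +2·1° lat → SW at lon 162°, lat 22°.
Subsquare g=6, u=20: +6·0.0833333° lon, +20·0.0416667° lat → SW at lon 162.5°, lat 22.8333°.
Cell spans 0.0833333° lon × 0.0416667° lat. Centre is SW corner plus half of each.
latitude 22.8542° N, longitude 162.5417° E.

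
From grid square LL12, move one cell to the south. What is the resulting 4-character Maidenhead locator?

Latitude square 2; −1 → 1.
The longitude characters are unchanged.

LL11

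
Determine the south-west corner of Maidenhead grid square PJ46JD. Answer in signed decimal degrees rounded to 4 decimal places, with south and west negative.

6.1250, 128.7500

Field P=15, J=9: +15·20° lon, +9·10° lat → SW at lon 120°, lat 0°.
Square 4, 6: +4·2° lon, +6·1° lat → SW at lon 128°, lat 6°.
Subsquare j=9, d=3: +9·0.0833333° lon, +3·0.0416667° lat → SW at lon 128.75°, lat 6.125°.
latitude 6.1250, longitude 128.7500.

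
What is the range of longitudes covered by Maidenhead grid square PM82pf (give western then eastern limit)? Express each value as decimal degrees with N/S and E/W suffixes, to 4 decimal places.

137.2500° E, 137.3333° E

Field P=15, M=12: +15·20° lon, +12·10° lat → SW at lon 120°, lat 30°.
Square 8, 2: +8·2° lon, +2·1° lat → SW at lon 136°, lat 32°.
Subsquare p=15, f=5: +15·0.0833333° lon, +5·0.0416667° lat → SW at lon 137.25°, lat 32.2083°.
Cell spans 0.0833333° lon × 0.0416667° lat.
west 137.2500° E, east 137.3333° E.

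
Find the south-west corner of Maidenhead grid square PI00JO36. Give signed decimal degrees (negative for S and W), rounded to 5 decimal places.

-9.39167, 120.77500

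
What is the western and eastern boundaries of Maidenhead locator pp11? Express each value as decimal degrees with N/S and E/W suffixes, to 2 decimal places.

122.00° E, 124.00° E

Field P=15, P=15: +15·20° lon, +15·10° lat → SW at lon 120°, lat 60°.
Square 1, 1: +1·2° lon, +1·1° lat → SW at lon 122°, lat 61°.
Cell spans 2° lon × 1° lat.
west 122.00° E, east 124.00° E.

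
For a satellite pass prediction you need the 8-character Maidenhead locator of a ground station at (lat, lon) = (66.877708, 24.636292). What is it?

KP26hv60

Offset from 180°W / 90°S: lon 204.63629°, lat 156.87771°.
Field: 204.63629/20 → 10 → K, 156.87771/10 → 15 → P; chars KP.
Square: 4.63629/2 → 2, 6.87771/1 → 6; chars 26.
Subsquare: 0.63629/0.0833333 → 7 → h, 0.87771/0.0416667 → 21 → v; chars hv.
Extended square: 0.05296/0.00833333 → 6, 0.00271/0.00416667 → 0; chars 60.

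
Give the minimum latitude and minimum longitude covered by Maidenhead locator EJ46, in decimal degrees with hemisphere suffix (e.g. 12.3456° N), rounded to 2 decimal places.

Field E=4, J=9: +4·20° lon, +9·10° lat → SW at lon -100°, lat 0°.
Square 4, 6: +4·2° lon, +6·1° lat → SW at lon -92°, lat 6°.
latitude 6.00° N, longitude 92.00° W.

6.00° N, 92.00° W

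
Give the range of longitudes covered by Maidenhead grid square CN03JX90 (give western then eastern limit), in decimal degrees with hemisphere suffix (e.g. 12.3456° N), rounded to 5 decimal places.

Field C=2, N=13: +2·20° lon, +13·10° lat → SW at lon -140°, lat 40°.
Square 0, 3: +0·2° lon, +3·1° lat → SW at lon -140°, lat 43°.
Subsquare j=9, x=23: +9·0.0833333° lon, +23·0.0416667° lat → SW at lon -139.25°, lat 43.9583°.
Extended square 9, 0: +9·0.00833333° lon, +0·0.00416667° lat → SW at lon -139.175°, lat 43.9583°.
Cell spans 0.00833333° lon × 0.00416667° lat.
west 139.17500° W, east 139.16667° W.

139.17500° W, 139.16667° W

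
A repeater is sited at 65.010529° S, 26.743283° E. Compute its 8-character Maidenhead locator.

KC34ix97

Shift to the Maidenhead origin (180°W, 90°S): lon 206.74328, lat 24.98947.
Field (20°×10°, letters A–R): 206.74328/20 → 10 → K, 24.98947/10 → 2 → C; chars KC.
Square (2°×1°, digits 0–9): 6.74328/2 → 3, 4.98947/1 → 4; chars 34.
Subsquare (5′×2.5′, letters a–x): 0.74328/0.0833333 → 8 → i, 0.98947/0.0416667 → 23 → x; chars ix.
Extended square (30″×15″, digits 0–9): 0.07662/0.00833333 → 9, 0.03114/0.00416667 → 7; chars 97.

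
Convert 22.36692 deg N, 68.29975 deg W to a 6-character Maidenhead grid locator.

FL52ui

Offset from 180°W / 90°S: lon 111.7002°, lat 112.3669°.
Field: 111.7002/20 → 5 → F, 112.3669/10 → 11 → L; chars FL.
Square: 11.7002/2 → 5, 2.3669/1 → 2; chars 52.
Subsquare: 1.7002/0.0833333 → 20 → u, 0.3669/0.0416667 → 8 → i; chars ui.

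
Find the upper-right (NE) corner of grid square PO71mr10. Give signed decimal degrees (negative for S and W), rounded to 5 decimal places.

Field P=15, O=14: +15·20° lon, +14·10° lat → SW at lon 120°, lat 50°.
Square 7, 1: +7·2° lon, +1·1° lat → SW at lon 134°, lat 51°.
Subsquare m=12, r=17: +12·0.0833333° lon, +17·0.0416667° lat → SW at lon 135°, lat 51.7083°.
Extended square 1, 0: +1·0.00833333° lon, +0·0.00416667° lat → SW at lon 135.008°, lat 51.7083°.
Cell spans 0.00833333° lon × 0.00416667° lat. NE corner is SW corner plus one full cell.
latitude 51.71250, longitude 135.01667.

51.71250, 135.01667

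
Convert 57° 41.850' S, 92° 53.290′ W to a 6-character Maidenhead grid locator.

Shift to the Maidenhead origin (180°W, 90°S): lon 87.1118, lat 32.3025.
Field (20°×10°, letters A–R): 87.1118/20 → 4 → E, 32.3025/10 → 3 → D; chars ED.
Square (2°×1°, digits 0–9): 7.1118/2 → 3, 2.3025/1 → 2; chars 32.
Subsquare (5′×2.5′, letters a–x): 1.1118/0.0833333 → 13 → n, 0.3025/0.0416667 → 7 → h; chars nh.

ED32nh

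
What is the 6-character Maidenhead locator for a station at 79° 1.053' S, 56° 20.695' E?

LB80ex

Shift to the Maidenhead origin (180°W, 90°S): lon 236.3449, lat 10.9825.
Field: lon ⌊236.3449/20⌋ = 11 → L; lat ⌊10.9825/10⌋ = 1 → B.
Square: lon ⌊16.3449/2⌋ = 8; lat ⌊0.9825/1⌋ = 0.
Subsquare: lon ⌊0.3449/0.0833333⌋ = 4 → e; lat ⌊0.9825/0.0416667⌋ = 23 → x.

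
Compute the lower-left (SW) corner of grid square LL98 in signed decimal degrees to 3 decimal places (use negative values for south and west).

28.000, 58.000

Field L=11, L=11: +11·20° lon, +11·10° lat → SW at lon 40°, lat 20°.
Square 9, 8: +9·2° lon, +8·1° lat → SW at lon 58°, lat 28°.
latitude 28.000, longitude 58.000.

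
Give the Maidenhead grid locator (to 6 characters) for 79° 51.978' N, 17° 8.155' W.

Shift to the Maidenhead origin (180°W, 90°S): lon 162.8641, lat 169.8663.
Field: 162.8641/20 → 8 → I, 169.8663/10 → 16 → Q; chars IQ.
Square: 2.8641/2 → 1, 9.8663/1 → 9; chars 19.
Subsquare: 0.8641/0.0833333 → 10 → k, 0.8663/0.0416667 → 20 → u; chars ku.

IQ19ku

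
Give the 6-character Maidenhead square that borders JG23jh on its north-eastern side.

Longitude subsquare j = 9; +1 → 10 = k.
Latitude subsquare h = 7; +1 → 8 = i.

JG23ki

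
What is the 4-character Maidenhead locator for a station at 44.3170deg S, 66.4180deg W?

FE65

Add 180° to longitude and 90° to latitude: 113.58, 45.68.
Field: 113.58/20 → 5 → F, 45.68/10 → 4 → E; chars FE.
Square: 13.58/2 → 6, 5.68/1 → 5; chars 65.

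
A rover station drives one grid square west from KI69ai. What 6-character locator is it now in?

KI59xi

Longitude subsquare a = 0; −1 → -1, wraps to 23 = x, carry into square.
Longitude square 6; −1 → 5.
The latitude characters are unchanged.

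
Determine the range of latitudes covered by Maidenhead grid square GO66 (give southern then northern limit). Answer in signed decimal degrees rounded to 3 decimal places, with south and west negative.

56.000, 57.000

Field G=6, O=14: +6·20° lon, +14·10° lat → SW at lon -60°, lat 50°.
Square 6, 6: +6·2° lon, +6·1° lat → SW at lon -48°, lat 56°.
Cell spans 2° lon × 1° lat.
south 56.000, north 57.000.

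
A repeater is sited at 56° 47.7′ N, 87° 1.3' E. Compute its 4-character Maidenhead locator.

Offset from 180°W / 90°S: lon 267.02°, lat 146.80°.
Field: 267.02/20 → 13 → N, 146.80/10 → 14 → O; chars NO.
Square: 7.02/2 → 3, 6.80/1 → 6; chars 36.

NO36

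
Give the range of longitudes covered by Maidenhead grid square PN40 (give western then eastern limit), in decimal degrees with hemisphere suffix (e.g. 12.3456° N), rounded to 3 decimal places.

128.000° E, 130.000° E

Field P=15, N=13: +15·20° lon, +13·10° lat → SW at lon 120°, lat 40°.
Square 4, 0: +4·2° lon, +0·1° lat → SW at lon 128°, lat 40°.
Cell spans 2° lon × 1° lat.
west 128.000° E, east 130.000° E.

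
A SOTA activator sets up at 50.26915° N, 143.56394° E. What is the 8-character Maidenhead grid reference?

QO10sg74

Shift to the Maidenhead origin (180°W, 90°S): lon 323.56394, lat 140.26915.
Field: lon ⌊323.56394/20⌋ = 16 → Q; lat ⌊140.26915/10⌋ = 14 → O.
Square: lon ⌊3.56394/2⌋ = 1; lat ⌊0.26915/1⌋ = 0.
Subsquare: lon ⌊1.56394/0.0833333⌋ = 18 → s; lat ⌊0.26915/0.0416667⌋ = 6 → g.
Extended square: lon ⌊0.06394/0.00833333⌋ = 7; lat ⌊0.01915/0.00416667⌋ = 4.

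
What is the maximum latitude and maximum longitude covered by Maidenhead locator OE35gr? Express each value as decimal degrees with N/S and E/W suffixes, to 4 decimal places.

44.2500° S, 106.5833° E

Field O=14, E=4: +14·20° lon, +4·10° lat → SW at lon 100°, lat -50°.
Square 3, 5: +3·2° lon, +5·1° lat → SW at lon 106°, lat -45°.
Subsquare g=6, r=17: +6·0.0833333° lon, +17·0.0416667° lat → SW at lon 106.5°, lat -44.2917°.
Cell spans 0.0833333° lon × 0.0416667° lat. NE corner is SW corner plus one full cell.
latitude 44.2500° S, longitude 106.5833° E.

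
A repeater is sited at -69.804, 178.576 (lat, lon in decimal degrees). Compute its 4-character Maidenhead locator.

RC90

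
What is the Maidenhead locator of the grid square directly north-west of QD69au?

QD59xv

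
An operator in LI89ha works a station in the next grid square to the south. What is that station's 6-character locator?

LI88hx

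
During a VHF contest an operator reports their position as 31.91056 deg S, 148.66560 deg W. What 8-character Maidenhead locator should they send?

BF58qc01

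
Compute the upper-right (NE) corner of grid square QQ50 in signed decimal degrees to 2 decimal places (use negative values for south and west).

71.00, 152.00

Field Q=16, Q=16: +16·20° lon, +16·10° lat → SW at lon 140°, lat 70°.
Square 5, 0: +5·2° lon, +0·1° lat → SW at lon 150°, lat 70°.
Cell spans 2° lon × 1° lat. NE corner is SW corner plus one full cell.
latitude 71.00, longitude 152.00.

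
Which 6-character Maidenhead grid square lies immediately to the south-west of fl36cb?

Longitude subsquare c = 2; −1 → 1 = b.
Latitude subsquare b = 1; −1 → 0 = a.

FL36ba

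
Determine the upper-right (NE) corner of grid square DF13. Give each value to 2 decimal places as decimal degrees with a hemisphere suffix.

36.00° S, 116.00° W

Field D=3, F=5: +3·20° lon, +5·10° lat → SW at lon -120°, lat -40°.
Square 1, 3: +1·2° lon, +3·1° lat → SW at lon -118°, lat -37°.
Cell spans 2° lon × 1° lat. NE corner is SW corner plus one full cell.
latitude 36.00° S, longitude 116.00° W.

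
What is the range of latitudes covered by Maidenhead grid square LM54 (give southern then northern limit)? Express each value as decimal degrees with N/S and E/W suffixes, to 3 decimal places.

34.000° N, 35.000° N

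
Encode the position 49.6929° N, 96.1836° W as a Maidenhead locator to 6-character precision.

EN19vq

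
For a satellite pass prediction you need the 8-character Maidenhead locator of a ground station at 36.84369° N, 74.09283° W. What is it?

FM26wu82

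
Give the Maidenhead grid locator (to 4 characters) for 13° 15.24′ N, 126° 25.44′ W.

CK63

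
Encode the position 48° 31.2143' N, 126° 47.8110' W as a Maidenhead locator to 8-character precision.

CN68om44

Add 180° to longitude and 90° to latitude: 53.20315, 138.52024.
Field: 53.20315/20 → 2 → C, 138.52024/10 → 13 → N; chars CN.
Square: 13.20315/2 → 6, 8.52024/1 → 8; chars 68.
Subsquare: 1.20315/0.0833333 → 14 → o, 0.52024/0.0416667 → 12 → m; chars om.
Extended square: 0.03648/0.00833333 → 4, 0.02024/0.00416667 → 4; chars 44.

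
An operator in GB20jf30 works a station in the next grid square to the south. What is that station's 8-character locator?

GB20je39

Latitude extended square 0; −1 → -1, wraps to 9, carry into subsquare.
Latitude subsquare f = 5; −1 → 4 = e.
The longitude characters are unchanged.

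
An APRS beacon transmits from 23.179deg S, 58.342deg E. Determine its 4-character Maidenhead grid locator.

LG96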